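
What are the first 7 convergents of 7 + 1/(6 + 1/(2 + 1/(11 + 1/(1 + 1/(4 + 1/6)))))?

7/1, 43/6, 93/13, 1066/149, 1159/162, 5702/797, 35371/4944

Using the convergent recurrence p_i = a_i*p_{i-1} + p_{i-2}, q_i = a_i*q_{i-1} + q_{i-2} with p_{-2}=0, p_{-1}=1, q_{-2}=1, q_{-1}=0:
  i=0: a_0=7, p_0 = 7*1 + 0 = 7, q_0 = 7*0 + 1 = 1.
  i=1: a_1=6, p_1 = 6*7 + 1 = 43, q_1 = 6*1 + 0 = 6.
  i=2: a_2=2, p_2 = 2*43 + 7 = 93, q_2 = 2*6 + 1 = 13.
  i=3: a_3=11, p_3 = 11*93 + 43 = 1066, q_3 = 11*13 + 6 = 149.
  i=4: a_4=1, p_4 = 1*1066 + 93 = 1159, q_4 = 1*149 + 13 = 162.
  i=5: a_5=4, p_5 = 4*1159 + 1066 = 5702, q_5 = 4*162 + 149 = 797.
  i=6: a_6=6, p_6 = 6*5702 + 1159 = 35371, q_6 = 6*797 + 162 = 4944.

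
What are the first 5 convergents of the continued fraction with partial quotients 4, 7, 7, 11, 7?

4/1, 29/7, 207/50, 2306/557, 16349/3949

Using the convergent recurrence p_i = a_i*p_{i-1} + p_{i-2}, q_i = a_i*q_{i-1} + q_{i-2} with p_{-2}=0, p_{-1}=1, q_{-2}=1, q_{-1}=0:
  i=0: a_0=4, p_0 = 4*1 + 0 = 4, q_0 = 4*0 + 1 = 1.
  i=1: a_1=7, p_1 = 7*4 + 1 = 29, q_1 = 7*1 + 0 = 7.
  i=2: a_2=7, p_2 = 7*29 + 4 = 207, q_2 = 7*7 + 1 = 50.
  i=3: a_3=11, p_3 = 11*207 + 29 = 2306, q_3 = 11*50 + 7 = 557.
  i=4: a_4=7, p_4 = 7*2306 + 207 = 16349, q_4 = 7*557 + 50 = 3949.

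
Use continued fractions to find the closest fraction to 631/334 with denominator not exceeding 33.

Expand x = 631/334 as a continued fraction with the Euclidean algorithm:
  631 = 1*334 + 297, so a_0 = 1.
  334 = 1*297 + 37, so a_1 = 1.
  297 = 8*37 + 1, so a_2 = 8.
  37 = 37*1 + 0, so a_3 = 37.
so x = [1; 1, 8, 37].
Convergents (p_i = a_i*p_{i-1} + p_{i-2}, q_i = a_i*q_{i-1} + q_{i-2} with p_{-2}=0, p_{-1}=1, q_{-2}=1, q_{-1}=0), until the denominator exceeds 33:
  i=0: a_0=1, p_0 = 1*1 + 0 = 1, q_0 = 1*0 + 1 = 1.
  i=1: a_1=1, p_1 = 1*1 + 1 = 2, q_1 = 1*1 + 0 = 1.
  i=2: a_2=8, p_2 = 8*2 + 1 = 17, q_2 = 8*1 + 1 = 9.
  i=3: a_3=37, p_3 = 37*17 + 2 = 631, q_3 = 37*9 + 1 = 334.
q_3 = 334 > 33, so the last convergent with denominator <= 33 is p_2/q_2 = 17/9.
The closest fraction with denominator <= 33 is either p_2/q_2 or the intermediate fraction (k*p_2 + p_1)/(k*q_2 + q_1) with the largest k >= 1 whose denominator stays <= 33; these approach x as k grows, and every other convergent or intermediate fraction in range is farther away.
Largest k: floor((33 - q_1)/q_2) = floor((33 - 1)/9) = 3.
That gives (3*17 + 2)/(3*9 + 1) = 53/28.
Compare the errors: |x - 17/9| = |631*9 - 17*334|/(334*9) = 1/3006, and |x - 53/28| = |631*28 - 53*334|/(334*28) = 34/9352.
Cross-multiplying, 1*9352 = 9352 < 102204 = 34*3006, so 1/3006 is smaller: the convergent 17/9 is closer to x than 53/28.

17/9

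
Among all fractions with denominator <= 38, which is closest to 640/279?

Expand x = 640/279 as a continued fraction with the Euclidean algorithm:
  640 = 2*279 + 82, so a_0 = 2.
  279 = 3*82 + 33, so a_1 = 3.
  82 = 2*33 + 16, so a_2 = 2.
  33 = 2*16 + 1, so a_3 = 2.
  16 = 16*1 + 0, so a_4 = 16.
so x = [2; 3, 2, 2, 16].
Convergents (p_i = a_i*p_{i-1} + p_{i-2}, q_i = a_i*q_{i-1} + q_{i-2} with p_{-2}=0, p_{-1}=1, q_{-2}=1, q_{-1}=0), until the denominator exceeds 38:
  i=0: a_0=2, p_0 = 2*1 + 0 = 2, q_0 = 2*0 + 1 = 1.
  i=1: a_1=3, p_1 = 3*2 + 1 = 7, q_1 = 3*1 + 0 = 3.
  i=2: a_2=2, p_2 = 2*7 + 2 = 16, q_2 = 2*3 + 1 = 7.
  i=3: a_3=2, p_3 = 2*16 + 7 = 39, q_3 = 2*7 + 3 = 17.
  i=4: a_4=16, p_4 = 16*39 + 16 = 640, q_4 = 16*17 + 7 = 279.
q_4 = 279 > 38, so the last convergent with denominator <= 38 is p_3/q_3 = 39/17.
The closest fraction with denominator <= 38 is either p_3/q_3 or the intermediate fraction (k*p_3 + p_2)/(k*q_3 + q_2) with the largest k >= 1 whose denominator stays <= 38; these approach x as k grows, and every other convergent or intermediate fraction in range is farther away.
Largest k: floor((38 - q_2)/q_3) = floor((38 - 7)/17) = 1.
That gives (1*39 + 16)/(1*17 + 7) = 55/24.
Compare the errors: |x - 39/17| = |640*17 - 39*279|/(279*17) = 1/4743, and |x - 55/24| = |640*24 - 55*279|/(279*24) = 15/6696.
Cross-multiplying, 1*6696 = 6696 < 71145 = 15*4743, so 1/4743 is smaller: the convergent 39/17 is closer to x than 55/24.

39/17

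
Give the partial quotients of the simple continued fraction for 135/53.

Run the Euclidean algorithm on 135 and 53; the successive quotients are the partial quotients a_0, a_1, ... (each step inverts the fractional part left over by the previous one):
  135 = 2*53 + 29, so a_0 = 2.
  53 = 1*29 + 24, so a_1 = 1.
  29 = 1*24 + 5, so a_2 = 1.
  24 = 4*5 + 4, so a_3 = 4.
  5 = 1*4 + 1, so a_4 = 1.
  4 = 4*1 + 0, so a_5 = 4.
The remainder reaches 0 after 6 divisions, so the expansion has 6 partial quotients, read off in order.

[2; 1, 1, 4, 1, 4]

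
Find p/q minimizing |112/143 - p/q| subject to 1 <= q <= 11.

Expand x = 112/143 as a continued fraction with the Euclidean algorithm:
  112 = 0*143 + 112, so a_0 = 0.
  143 = 1*112 + 31, so a_1 = 1.
  112 = 3*31 + 19, so a_2 = 3.
  31 = 1*19 + 12, so a_3 = 1.
  19 = 1*12 + 7, so a_4 = 1.
  12 = 1*7 + 5, so a_5 = 1.
  7 = 1*5 + 2, so a_6 = 1.
  5 = 2*2 + 1, so a_7 = 2.
  2 = 2*1 + 0, so a_8 = 2.
so x = [0; 1, 3, 1, 1, 1, 1, 2, 2].
Convergents (p_i = a_i*p_{i-1} + p_{i-2}, q_i = a_i*q_{i-1} + q_{i-2} with p_{-2}=0, p_{-1}=1, q_{-2}=1, q_{-1}=0), until the denominator exceeds 11:
  i=0: a_0=0, p_0 = 0*1 + 0 = 0, q_0 = 0*0 + 1 = 1.
  i=1: a_1=1, p_1 = 1*0 + 1 = 1, q_1 = 1*1 + 0 = 1.
  i=2: a_2=3, p_2 = 3*1 + 0 = 3, q_2 = 3*1 + 1 = 4.
  i=3: a_3=1, p_3 = 1*3 + 1 = 4, q_3 = 1*4 + 1 = 5.
  i=4: a_4=1, p_4 = 1*4 + 3 = 7, q_4 = 1*5 + 4 = 9.
  i=5: a_5=1, p_5 = 1*7 + 4 = 11, q_5 = 1*9 + 5 = 14.
q_5 = 14 > 11, so the last convergent with denominator <= 11 is p_4/q_4 = 7/9.
The closest fraction with denominator <= 11 is either p_4/q_4 or the intermediate fraction (k*p_4 + p_3)/(k*q_4 + q_3) with the largest k >= 1 whose denominator stays <= 11; these approach x as k grows, and every other convergent or intermediate fraction in range is farther away.
Largest k: floor((11 - q_3)/q_4) = floor((11 - 5)/9) = 0.
Since k = 0, no intermediate fraction beyond p_4/q_4 has denominator <= 11, so the convergent 7/9 is the closest (its error is |112*9 - 7*143|/(143*9) = 7/1287).

7/9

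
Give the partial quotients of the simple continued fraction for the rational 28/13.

Run the Euclidean algorithm on 28 and 13; the successive quotients are the partial quotients a_0, a_1, ... (each step inverts the fractional part left over by the previous one):
  28 = 2*13 + 2, so a_0 = 2.
  13 = 6*2 + 1, so a_1 = 6.
  2 = 2*1 + 0, so a_2 = 2.
The remainder reaches 0 after 3 divisions, so the expansion has 3 partial quotients, read off in order.

[2; 6, 2]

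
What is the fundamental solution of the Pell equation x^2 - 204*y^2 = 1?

(x, y) = (4999, 350)

First expand sqrt(204) as a continued fraction. With x_i = (sqrt(204) + m_i)/d_i and (m_0, d_0) = (0, 1): a_0 = floor(sqrt(204)) = 14, since 14^2 = 196 <= 204 < 225 = 15^2.
Iterate m_{i+1} = d_i*a_i - m_i, d_{i+1} = (204 - m_{i+1}^2)/d_i, a_{i+1} = floor((a_0 + m_{i+1})/d_{i+1}):
  m_1 = 1*14 - 0 = 14, d_1 = (204 - 14^2)/1 = 8/1 = 8, a_1 = floor((14 + 14)/8) = 3.
  m_2 = 8*3 - 14 = 10, d_2 = (204 - 10^2)/8 = 104/8 = 13, a_2 = floor((14 + 10)/13) = 1.
  m_3 = 13*1 - 10 = 3, d_3 = (204 - 3^2)/13 = 195/13 = 15, a_3 = floor((14 + 3)/15) = 1.
  m_4 = 15*1 - 3 = 12, d_4 = (204 - 12^2)/15 = 60/15 = 4, a_4 = floor((14 + 12)/4) = 6.
  m_5 = 4*6 - 12 = 12, d_5 = (204 - 12^2)/4 = 60/4 = 15, a_5 = floor((14 + 12)/15) = 1.
  m_6 = 15*1 - 12 = 3, d_6 = (204 - 3^2)/15 = 195/15 = 13, a_6 = floor((14 + 3)/13) = 1.
  m_7 = 13*1 - 3 = 10, d_7 = (204 - 10^2)/13 = 104/13 = 8, a_7 = floor((14 + 10)/8) = 3.
  m_8 = 8*3 - 10 = 14, d_8 = (204 - 14^2)/8 = 8/8 = 1, a_8 = floor((14 + 14)/1) = 28.
  m_9 = 1*28 - 14 = 14, d_9 = (204 - 14^2)/1 = 8/1 = 8: (m_9, d_9) = (m_1, d_1) = (14, 8), so from here the quotients repeat a_1, ..., a_8; the period length is 8.
So sqrt(204) = [14; (3, 1, 1, 6, 1, 1, 3, 28)] with period length k = 8.
k is even, so the fundamental solution of x^2 - 204y^2 = 1 is (p_{k-1}, q_{k-1}) = (p_7, q_7); compute convergents through index 7.
Convergents (p_i = a_i*p_{i-1} + p_{i-2}, q_i = a_i*q_{i-1} + q_{i-2} with p_{-2}=0, p_{-1}=1, q_{-2}=1, q_{-1}=0):
  i=0: a_0=14, p_0 = 14*1 + 0 = 14, q_0 = 14*0 + 1 = 1.
  i=1: a_1=3, p_1 = 3*14 + 1 = 43, q_1 = 3*1 + 0 = 3.
  i=2: a_2=1, p_2 = 1*43 + 14 = 57, q_2 = 1*3 + 1 = 4.
  i=3: a_3=1, p_3 = 1*57 + 43 = 100, q_3 = 1*4 + 3 = 7.
  i=4: a_4=6, p_4 = 6*100 + 57 = 657, q_4 = 6*7 + 4 = 46.
  i=5: a_5=1, p_5 = 1*657 + 100 = 757, q_5 = 1*46 + 7 = 53.
  i=6: a_6=1, p_6 = 1*757 + 657 = 1414, q_6 = 1*53 + 46 = 99.
  i=7: a_7=3, p_7 = 3*1414 + 757 = 4999, q_7 = 3*99 + 53 = 350.
Check: 4999^2 - 204*350^2 = 24990001 - 24990000 = 1, so (x, y) = (4999, 350) solves the equation, and by the theorem it is the least positive solution.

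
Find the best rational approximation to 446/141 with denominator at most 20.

Expand x = 446/141 as a continued fraction with the Euclidean algorithm:
  446 = 3*141 + 23, so a_0 = 3.
  141 = 6*23 + 3, so a_1 = 6.
  23 = 7*3 + 2, so a_2 = 7.
  3 = 1*2 + 1, so a_3 = 1.
  2 = 2*1 + 0, so a_4 = 2.
so x = [3; 6, 7, 1, 2].
Convergents (p_i = a_i*p_{i-1} + p_{i-2}, q_i = a_i*q_{i-1} + q_{i-2} with p_{-2}=0, p_{-1}=1, q_{-2}=1, q_{-1}=0), until the denominator exceeds 20:
  i=0: a_0=3, p_0 = 3*1 + 0 = 3, q_0 = 3*0 + 1 = 1.
  i=1: a_1=6, p_1 = 6*3 + 1 = 19, q_1 = 6*1 + 0 = 6.
  i=2: a_2=7, p_2 = 7*19 + 3 = 136, q_2 = 7*6 + 1 = 43.
q_2 = 43 > 20, so the last convergent with denominator <= 20 is p_1/q_1 = 19/6.
The closest fraction with denominator <= 20 is either p_1/q_1 or the intermediate fraction (k*p_1 + p_0)/(k*q_1 + q_0) with the largest k >= 1 whose denominator stays <= 20; these approach x as k grows, and every other convergent or intermediate fraction in range is farther away.
Largest k: floor((20 - q_0)/q_1) = floor((20 - 1)/6) = 3.
That gives (3*19 + 3)/(3*6 + 1) = 60/19.
Compare the errors: |x - 19/6| = |446*6 - 19*141|/(141*6) = 3/846, and |x - 60/19| = |446*19 - 60*141|/(141*19) = 14/2679.
Cross-multiplying, 3*2679 = 8037 < 11844 = 14*846, so 3/846 is smaller: the convergent 19/6 is closer to x than 60/19.

19/6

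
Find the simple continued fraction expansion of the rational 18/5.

Run the Euclidean algorithm on 18 and 5; the successive quotients are the partial quotients a_0, a_1, ... (each step inverts the fractional part left over by the previous one):
  18 = 3*5 + 3, so a_0 = 3.
  5 = 1*3 + 2, so a_1 = 1.
  3 = 1*2 + 1, so a_2 = 1.
  2 = 2*1 + 0, so a_3 = 2.
The remainder reaches 0 after 4 divisions, so the expansion has 4 partial quotients, read off in order.

[3; 1, 1, 2]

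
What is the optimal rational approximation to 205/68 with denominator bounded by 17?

3/1

Expand x = 205/68 as a continued fraction with the Euclidean algorithm:
  205 = 3*68 + 1, so a_0 = 3.
  68 = 68*1 + 0, so a_1 = 68.
so x = [3; 68].
Convergents (p_i = a_i*p_{i-1} + p_{i-2}, q_i = a_i*q_{i-1} + q_{i-2} with p_{-2}=0, p_{-1}=1, q_{-2}=1, q_{-1}=0), until the denominator exceeds 17:
  i=0: a_0=3, p_0 = 3*1 + 0 = 3, q_0 = 3*0 + 1 = 1.
  i=1: a_1=68, p_1 = 68*3 + 1 = 205, q_1 = 68*1 + 0 = 68.
q_1 = 68 > 17, so the last convergent with denominator <= 17 is p_0/q_0 = 3/1.
The closest fraction with denominator <= 17 is either p_0/q_0 or the intermediate fraction (k*p_0 + p_{-1})/(k*q_0 + q_{-1}) with the largest k >= 1 whose denominator stays <= 17; these approach x as k grows, and every other convergent or intermediate fraction in range is farther away.
Largest k: floor((17 - q_{-1})/q_0) = floor((17 - 0)/1) = 17 (using the seeds p_{-1} = 1, q_{-1} = 0).
That gives (17*3 + 1)/(17*1 + 0) = 52/17.
Compare the errors: |x - 3/1| = |205*1 - 3*68|/(68*1) = 1/68, and |x - 52/17| = |205*17 - 52*68|/(68*17) = 51/1156.
Cross-multiplying, 1*1156 = 1156 < 3468 = 51*68, so 1/68 is smaller: the convergent 3/1 is closer to x than 52/17.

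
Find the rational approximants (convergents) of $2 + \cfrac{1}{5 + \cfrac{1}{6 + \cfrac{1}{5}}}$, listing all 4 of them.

Using the convergent recurrence p_i = a_i*p_{i-1} + p_{i-2}, q_i = a_i*q_{i-1} + q_{i-2} with p_{-2}=0, p_{-1}=1, q_{-2}=1, q_{-1}=0:
  i=0: a_0=2, p_0 = 2*1 + 0 = 2, q_0 = 2*0 + 1 = 1.
  i=1: a_1=5, p_1 = 5*2 + 1 = 11, q_1 = 5*1 + 0 = 5.
  i=2: a_2=6, p_2 = 6*11 + 2 = 68, q_2 = 6*5 + 1 = 31.
  i=3: a_3=5, p_3 = 5*68 + 11 = 351, q_3 = 5*31 + 5 = 160.

2/1, 11/5, 68/31, 351/160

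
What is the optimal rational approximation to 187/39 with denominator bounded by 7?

24/5

Expand x = 187/39 as a continued fraction with the Euclidean algorithm:
  187 = 4*39 + 31, so a_0 = 4.
  39 = 1*31 + 8, so a_1 = 1.
  31 = 3*8 + 7, so a_2 = 3.
  8 = 1*7 + 1, so a_3 = 1.
  7 = 7*1 + 0, so a_4 = 7.
so x = [4; 1, 3, 1, 7].
Convergents (p_i = a_i*p_{i-1} + p_{i-2}, q_i = a_i*q_{i-1} + q_{i-2} with p_{-2}=0, p_{-1}=1, q_{-2}=1, q_{-1}=0), until the denominator exceeds 7:
  i=0: a_0=4, p_0 = 4*1 + 0 = 4, q_0 = 4*0 + 1 = 1.
  i=1: a_1=1, p_1 = 1*4 + 1 = 5, q_1 = 1*1 + 0 = 1.
  i=2: a_2=3, p_2 = 3*5 + 4 = 19, q_2 = 3*1 + 1 = 4.
  i=3: a_3=1, p_3 = 1*19 + 5 = 24, q_3 = 1*4 + 1 = 5.
  i=4: a_4=7, p_4 = 7*24 + 19 = 187, q_4 = 7*5 + 4 = 39.
q_4 = 39 > 7, so the last convergent with denominator <= 7 is p_3/q_3 = 24/5.
The closest fraction with denominator <= 7 is either p_3/q_3 or the intermediate fraction (k*p_3 + p_2)/(k*q_3 + q_2) with the largest k >= 1 whose denominator stays <= 7; these approach x as k grows, and every other convergent or intermediate fraction in range is farther away.
Largest k: floor((7 - q_2)/q_3) = floor((7 - 4)/5) = 0.
Since k = 0, no intermediate fraction beyond p_3/q_3 has denominator <= 7, so the convergent 24/5 is the closest (its error is |187*5 - 24*39|/(39*5) = 1/195).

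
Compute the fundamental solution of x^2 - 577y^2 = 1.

(x, y) = (1153, 48)

First expand sqrt(577) as a continued fraction. With x_i = (sqrt(577) + m_i)/d_i and (m_0, d_0) = (0, 1): a_0 = floor(sqrt(577)) = 24, since 24^2 = 576 <= 577 < 625 = 25^2.
Iterate m_{i+1} = d_i*a_i - m_i, d_{i+1} = (577 - m_{i+1}^2)/d_i, a_{i+1} = floor((a_0 + m_{i+1})/d_{i+1}):
  m_1 = 1*24 - 0 = 24, d_1 = (577 - 24^2)/1 = 1/1 = 1, a_1 = floor((24 + 24)/1) = 48.
  m_2 = 1*48 - 24 = 24, d_2 = (577 - 24^2)/1 = 1/1 = 1: (m_2, d_2) = (m_1, d_1) = (24, 1), so from here the quotient a_1 repeats; the period length is 1.
So sqrt(577) = [24; (48)] with period length k = 1.
k is odd, so (p_{k-1}, q_{k-1}) only solves x^2 - 577y^2 = -1 and the fundamental solution of x^2 - 577y^2 = 1 is (p_{2k-1}, q_{2k-1}) = (p_1, q_1); compute convergents through index 1, running through the period twice.
Convergents (p_i = a_i*p_{i-1} + p_{i-2}, q_i = a_i*q_{i-1} + q_{i-2} with p_{-2}=0, p_{-1}=1, q_{-2}=1, q_{-1}=0):
  i=0: a_0=24, p_0 = 24*1 + 0 = 24, q_0 = 24*0 + 1 = 1.
  i=1: a_1=48, p_1 = 48*24 + 1 = 1153, q_1 = 48*1 + 0 = 48.
Indeed p_0^2 - 577*q_0^2 = 576 - 577 = -1, not +1.
Check: 1153^2 - 577*48^2 = 1329409 - 1329408 = 1, so (x, y) = (1153, 48) solves the equation, and by the theorem it is the least positive solution.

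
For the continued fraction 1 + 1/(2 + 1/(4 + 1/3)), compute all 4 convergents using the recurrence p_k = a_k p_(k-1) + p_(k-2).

1/1, 3/2, 13/9, 42/29

Using the convergent recurrence p_i = a_i*p_{i-1} + p_{i-2}, q_i = a_i*q_{i-1} + q_{i-2} with p_{-2}=0, p_{-1}=1, q_{-2}=1, q_{-1}=0:
  i=0: a_0=1, p_0 = 1*1 + 0 = 1, q_0 = 1*0 + 1 = 1.
  i=1: a_1=2, p_1 = 2*1 + 1 = 3, q_1 = 2*1 + 0 = 2.
  i=2: a_2=4, p_2 = 4*3 + 1 = 13, q_2 = 4*2 + 1 = 9.
  i=3: a_3=3, p_3 = 3*13 + 3 = 42, q_3 = 3*9 + 2 = 29.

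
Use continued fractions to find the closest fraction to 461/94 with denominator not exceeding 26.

103/21

Expand x = 461/94 as a continued fraction with the Euclidean algorithm:
  461 = 4*94 + 85, so a_0 = 4.
  94 = 1*85 + 9, so a_1 = 1.
  85 = 9*9 + 4, so a_2 = 9.
  9 = 2*4 + 1, so a_3 = 2.
  4 = 4*1 + 0, so a_4 = 4.
so x = [4; 1, 9, 2, 4].
Convergents (p_i = a_i*p_{i-1} + p_{i-2}, q_i = a_i*q_{i-1} + q_{i-2} with p_{-2}=0, p_{-1}=1, q_{-2}=1, q_{-1}=0), until the denominator exceeds 26:
  i=0: a_0=4, p_0 = 4*1 + 0 = 4, q_0 = 4*0 + 1 = 1.
  i=1: a_1=1, p_1 = 1*4 + 1 = 5, q_1 = 1*1 + 0 = 1.
  i=2: a_2=9, p_2 = 9*5 + 4 = 49, q_2 = 9*1 + 1 = 10.
  i=3: a_3=2, p_3 = 2*49 + 5 = 103, q_3 = 2*10 + 1 = 21.
  i=4: a_4=4, p_4 = 4*103 + 49 = 461, q_4 = 4*21 + 10 = 94.
q_4 = 94 > 26, so the last convergent with denominator <= 26 is p_3/q_3 = 103/21.
The closest fraction with denominator <= 26 is either p_3/q_3 or the intermediate fraction (k*p_3 + p_2)/(k*q_3 + q_2) with the largest k >= 1 whose denominator stays <= 26; these approach x as k grows, and every other convergent or intermediate fraction in range is farther away.
Largest k: floor((26 - q_2)/q_3) = floor((26 - 10)/21) = 0.
Since k = 0, no intermediate fraction beyond p_3/q_3 has denominator <= 26, so the convergent 103/21 is the closest (its error is |461*21 - 103*94|/(94*21) = 1/1974).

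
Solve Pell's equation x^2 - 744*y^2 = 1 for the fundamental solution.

(x, y) = (7501, 275)

First expand sqrt(744) as a continued fraction. With x_i = (sqrt(744) + m_i)/d_i and (m_0, d_0) = (0, 1): a_0 = floor(sqrt(744)) = 27, since 27^2 = 729 <= 744 < 784 = 28^2.
Iterate m_{i+1} = d_i*a_i - m_i, d_{i+1} = (744 - m_{i+1}^2)/d_i, a_{i+1} = floor((a_0 + m_{i+1})/d_{i+1}):
  m_1 = 1*27 - 0 = 27, d_1 = (744 - 27^2)/1 = 15/1 = 15, a_1 = floor((27 + 27)/15) = 3.
  m_2 = 15*3 - 27 = 18, d_2 = (744 - 18^2)/15 = 420/15 = 28, a_2 = floor((27 + 18)/28) = 1.
  m_3 = 28*1 - 18 = 10, d_3 = (744 - 10^2)/28 = 644/28 = 23, a_3 = floor((27 + 10)/23) = 1.
  m_4 = 23*1 - 10 = 13, d_4 = (744 - 13^2)/23 = 575/23 = 25, a_4 = floor((27 + 13)/25) = 1.
  m_5 = 25*1 - 13 = 12, d_5 = (744 - 12^2)/25 = 600/25 = 24, a_5 = floor((27 + 12)/24) = 1.
  m_6 = 24*1 - 12 = 12, d_6 = (744 - 12^2)/24 = 600/24 = 25, a_6 = floor((27 + 12)/25) = 1.
  m_7 = 25*1 - 12 = 13, d_7 = (744 - 13^2)/25 = 575/25 = 23, a_7 = floor((27 + 13)/23) = 1.
  m_8 = 23*1 - 13 = 10, d_8 = (744 - 10^2)/23 = 644/23 = 28, a_8 = floor((27 + 10)/28) = 1.
  m_9 = 28*1 - 10 = 18, d_9 = (744 - 18^2)/28 = 420/28 = 15, a_9 = floor((27 + 18)/15) = 3.
  m_10 = 15*3 - 18 = 27, d_10 = (744 - 27^2)/15 = 15/15 = 1, a_10 = floor((27 + 27)/1) = 54.
  m_11 = 1*54 - 27 = 27, d_11 = (744 - 27^2)/1 = 15/1 = 15: (m_11, d_11) = (m_1, d_1) = (27, 15), so from here the quotients repeat a_1, ..., a_10; the period length is 10.
So sqrt(744) = [27; (3, 1, 1, 1, 1, 1, 1, 1, 3, 54)] with period length k = 10.
k is even, so the fundamental solution of x^2 - 744y^2 = 1 is (p_{k-1}, q_{k-1}) = (p_9, q_9); compute convergents through index 9.
Convergents (p_i = a_i*p_{i-1} + p_{i-2}, q_i = a_i*q_{i-1} + q_{i-2} with p_{-2}=0, p_{-1}=1, q_{-2}=1, q_{-1}=0):
  i=0: a_0=27, p_0 = 27*1 + 0 = 27, q_0 = 27*0 + 1 = 1.
  i=1: a_1=3, p_1 = 3*27 + 1 = 82, q_1 = 3*1 + 0 = 3.
  i=2: a_2=1, p_2 = 1*82 + 27 = 109, q_2 = 1*3 + 1 = 4.
  i=3: a_3=1, p_3 = 1*109 + 82 = 191, q_3 = 1*4 + 3 = 7.
  i=4: a_4=1, p_4 = 1*191 + 109 = 300, q_4 = 1*7 + 4 = 11.
  i=5: a_5=1, p_5 = 1*300 + 191 = 491, q_5 = 1*11 + 7 = 18.
  i=6: a_6=1, p_6 = 1*491 + 300 = 791, q_6 = 1*18 + 11 = 29.
  i=7: a_7=1, p_7 = 1*791 + 491 = 1282, q_7 = 1*29 + 18 = 47.
  i=8: a_8=1, p_8 = 1*1282 + 791 = 2073, q_8 = 1*47 + 29 = 76.
  i=9: a_9=3, p_9 = 3*2073 + 1282 = 7501, q_9 = 3*76 + 47 = 275.
Check: 7501^2 - 744*275^2 = 56265001 - 56265000 = 1, so (x, y) = (7501, 275) solves the equation, and by the theorem it is the least positive solution.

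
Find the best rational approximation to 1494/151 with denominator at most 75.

653/66

Expand x = 1494/151 as a continued fraction with the Euclidean algorithm:
  1494 = 9*151 + 135, so a_0 = 9.
  151 = 1*135 + 16, so a_1 = 1.
  135 = 8*16 + 7, so a_2 = 8.
  16 = 2*7 + 2, so a_3 = 2.
  7 = 3*2 + 1, so a_4 = 3.
  2 = 2*1 + 0, so a_5 = 2.
so x = [9; 1, 8, 2, 3, 2].
Convergents (p_i = a_i*p_{i-1} + p_{i-2}, q_i = a_i*q_{i-1} + q_{i-2} with p_{-2}=0, p_{-1}=1, q_{-2}=1, q_{-1}=0), until the denominator exceeds 75:
  i=0: a_0=9, p_0 = 9*1 + 0 = 9, q_0 = 9*0 + 1 = 1.
  i=1: a_1=1, p_1 = 1*9 + 1 = 10, q_1 = 1*1 + 0 = 1.
  i=2: a_2=8, p_2 = 8*10 + 9 = 89, q_2 = 8*1 + 1 = 9.
  i=3: a_3=2, p_3 = 2*89 + 10 = 188, q_3 = 2*9 + 1 = 19.
  i=4: a_4=3, p_4 = 3*188 + 89 = 653, q_4 = 3*19 + 9 = 66.
  i=5: a_5=2, p_5 = 2*653 + 188 = 1494, q_5 = 2*66 + 19 = 151.
q_5 = 151 > 75, so the last convergent with denominator <= 75 is p_4/q_4 = 653/66.
The closest fraction with denominator <= 75 is either p_4/q_4 or the intermediate fraction (k*p_4 + p_3)/(k*q_4 + q_3) with the largest k >= 1 whose denominator stays <= 75; these approach x as k grows, and every other convergent or intermediate fraction in range is farther away.
Largest k: floor((75 - q_3)/q_4) = floor((75 - 19)/66) = 0.
Since k = 0, no intermediate fraction beyond p_4/q_4 has denominator <= 75, so the convergent 653/66 is the closest (its error is |1494*66 - 653*151|/(151*66) = 1/9966).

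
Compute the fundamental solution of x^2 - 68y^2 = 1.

First expand sqrt(68) as a continued fraction. With x_i = (sqrt(68) + m_i)/d_i and (m_0, d_0) = (0, 1): a_0 = floor(sqrt(68)) = 8, since 8^2 = 64 <= 68 < 81 = 9^2.
Iterate m_{i+1} = d_i*a_i - m_i, d_{i+1} = (68 - m_{i+1}^2)/d_i, a_{i+1} = floor((a_0 + m_{i+1})/d_{i+1}):
  m_1 = 1*8 - 0 = 8, d_1 = (68 - 8^2)/1 = 4/1 = 4, a_1 = floor((8 + 8)/4) = 4.
  m_2 = 4*4 - 8 = 8, d_2 = (68 - 8^2)/4 = 4/4 = 1, a_2 = floor((8 + 8)/1) = 16.
  m_3 = 1*16 - 8 = 8, d_3 = (68 - 8^2)/1 = 4/1 = 4: (m_3, d_3) = (m_1, d_1) = (8, 4), so from here the quotients repeat a_1, a_2; the period length is 2.
So sqrt(68) = [8; (4, 16)] with period length k = 2.
k is even, so the fundamental solution of x^2 - 68y^2 = 1 is (p_{k-1}, q_{k-1}) = (p_1, q_1); compute convergents through index 1.
Convergents (p_i = a_i*p_{i-1} + p_{i-2}, q_i = a_i*q_{i-1} + q_{i-2} with p_{-2}=0, p_{-1}=1, q_{-2}=1, q_{-1}=0):
  i=0: a_0=8, p_0 = 8*1 + 0 = 8, q_0 = 8*0 + 1 = 1.
  i=1: a_1=4, p_1 = 4*8 + 1 = 33, q_1 = 4*1 + 0 = 4.
Check: 33^2 - 68*4^2 = 1089 - 1088 = 1, so (x, y) = (33, 4) solves the equation, and by the theorem it is the least positive solution.

(x, y) = (33, 4)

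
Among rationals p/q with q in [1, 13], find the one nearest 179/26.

Expand x = 179/26 as a continued fraction with the Euclidean algorithm:
  179 = 6*26 + 23, so a_0 = 6.
  26 = 1*23 + 3, so a_1 = 1.
  23 = 7*3 + 2, so a_2 = 7.
  3 = 1*2 + 1, so a_3 = 1.
  2 = 2*1 + 0, so a_4 = 2.
so x = [6; 1, 7, 1, 2].
Convergents (p_i = a_i*p_{i-1} + p_{i-2}, q_i = a_i*q_{i-1} + q_{i-2} with p_{-2}=0, p_{-1}=1, q_{-2}=1, q_{-1}=0), until the denominator exceeds 13:
  i=0: a_0=6, p_0 = 6*1 + 0 = 6, q_0 = 6*0 + 1 = 1.
  i=1: a_1=1, p_1 = 1*6 + 1 = 7, q_1 = 1*1 + 0 = 1.
  i=2: a_2=7, p_2 = 7*7 + 6 = 55, q_2 = 7*1 + 1 = 8.
  i=3: a_3=1, p_3 = 1*55 + 7 = 62, q_3 = 1*8 + 1 = 9.
  i=4: a_4=2, p_4 = 2*62 + 55 = 179, q_4 = 2*9 + 8 = 26.
q_4 = 26 > 13, so the last convergent with denominator <= 13 is p_3/q_3 = 62/9.
The closest fraction with denominator <= 13 is either p_3/q_3 or the intermediate fraction (k*p_3 + p_2)/(k*q_3 + q_2) with the largest k >= 1 whose denominator stays <= 13; these approach x as k grows, and every other convergent or intermediate fraction in range is farther away.
Largest k: floor((13 - q_2)/q_3) = floor((13 - 8)/9) = 0.
Since k = 0, no intermediate fraction beyond p_3/q_3 has denominator <= 13, so the convergent 62/9 is the closest (its error is |179*9 - 62*26|/(26*9) = 1/234).

62/9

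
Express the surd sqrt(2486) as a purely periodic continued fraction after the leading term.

Write x_i = (sqrt(2486) + m_i)/d_i with (m_0, d_0) = (0, 1). a_0 = floor(sqrt(2486)) = 49, since 49^2 = 2401 <= 2486 < 2500 = 50^2.
Iterate m_{i+1} = d_i*a_i - m_i, d_{i+1} = (2486 - m_{i+1}^2)/d_i, a_{i+1} = floor((a_0 + m_{i+1})/d_{i+1}):
  m_1 = 1*49 - 0 = 49, d_1 = (2486 - 49^2)/1 = 85/1 = 85, a_1 = floor((49 + 49)/85) = 1.
  m_2 = 85*1 - 49 = 36, d_2 = (2486 - 36^2)/85 = 1190/85 = 14, a_2 = floor((49 + 36)/14) = 6.
  m_3 = 14*6 - 36 = 48, d_3 = (2486 - 48^2)/14 = 182/14 = 13, a_3 = floor((49 + 48)/13) = 7.
  m_4 = 13*7 - 48 = 43, d_4 = (2486 - 43^2)/13 = 637/13 = 49, a_4 = floor((49 + 43)/49) = 1.
  m_5 = 49*1 - 43 = 6, d_5 = (2486 - 6^2)/49 = 2450/49 = 50, a_5 = floor((49 + 6)/50) = 1.
  m_6 = 50*1 - 6 = 44, d_6 = (2486 - 44^2)/50 = 550/50 = 11, a_6 = floor((49 + 44)/11) = 8.
  m_7 = 11*8 - 44 = 44, d_7 = (2486 - 44^2)/11 = 550/11 = 50, a_7 = floor((49 + 44)/50) = 1.
  m_8 = 50*1 - 44 = 6, d_8 = (2486 - 6^2)/50 = 2450/50 = 49, a_8 = floor((49 + 6)/49) = 1.
  m_9 = 49*1 - 6 = 43, d_9 = (2486 - 43^2)/49 = 637/49 = 13, a_9 = floor((49 + 43)/13) = 7.
  m_10 = 13*7 - 43 = 48, d_10 = (2486 - 48^2)/13 = 182/13 = 14, a_10 = floor((49 + 48)/14) = 6.
  m_11 = 14*6 - 48 = 36, d_11 = (2486 - 36^2)/14 = 1190/14 = 85, a_11 = floor((49 + 36)/85) = 1.
  m_12 = 85*1 - 36 = 49, d_12 = (2486 - 49^2)/85 = 85/85 = 1, a_12 = floor((49 + 49)/1) = 98.
  m_13 = 1*98 - 49 = 49, d_13 = (2486 - 49^2)/1 = 85/1 = 85: (m_13, d_13) = (m_1, d_1) = (49, 85), so from here the quotients repeat a_1, ..., a_12; the period length is 12.
Hence the expansion of sqrt(2486) is a_0 = 49 followed by the repeating block 1, 6, 7, 1, 1, 8, 1, 1, 7, 6, 1, 98 (period 12).

[49; (1, 6, 7, 1, 1, 8, 1, 1, 7, 6, 1, 98)]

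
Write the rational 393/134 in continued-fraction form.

[2; 1, 13, 1, 8]

Run the Euclidean algorithm on 393 and 134; the successive quotients are the partial quotients a_0, a_1, ... (each step inverts the fractional part left over by the previous one):
  393 = 2*134 + 125, so a_0 = 2.
  134 = 1*125 + 9, so a_1 = 1.
  125 = 13*9 + 8, so a_2 = 13.
  9 = 1*8 + 1, so a_3 = 1.
  8 = 8*1 + 0, so a_4 = 8.
The remainder reaches 0 after 5 divisions, so the expansion has 5 partial quotients, read off in order.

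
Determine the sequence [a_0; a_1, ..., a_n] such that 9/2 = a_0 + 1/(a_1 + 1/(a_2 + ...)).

[4; 2]

Run the Euclidean algorithm on 9 and 2; the successive quotients are the partial quotients a_0, a_1, ... (each step inverts the fractional part left over by the previous one):
  9 = 4*2 + 1, so a_0 = 4.
  2 = 2*1 + 0, so a_1 = 2.
The remainder reaches 0 after 2 divisions, so the expansion has 2 partial quotients, read off in order.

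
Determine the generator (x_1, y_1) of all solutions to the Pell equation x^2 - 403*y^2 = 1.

First expand sqrt(403) as a continued fraction. With x_i = (sqrt(403) + m_i)/d_i and (m_0, d_0) = (0, 1): a_0 = floor(sqrt(403)) = 20, since 20^2 = 400 <= 403 < 441 = 21^2.
Iterate m_{i+1} = d_i*a_i - m_i, d_{i+1} = (403 - m_{i+1}^2)/d_i, a_{i+1} = floor((a_0 + m_{i+1})/d_{i+1}):
  m_1 = 1*20 - 0 = 20, d_1 = (403 - 20^2)/1 = 3/1 = 3, a_1 = floor((20 + 20)/3) = 13.
  m_2 = 3*13 - 20 = 19, d_2 = (403 - 19^2)/3 = 42/3 = 14, a_2 = floor((20 + 19)/14) = 2.
  m_3 = 14*2 - 19 = 9, d_3 = (403 - 9^2)/14 = 322/14 = 23, a_3 = floor((20 + 9)/23) = 1.
  m_4 = 23*1 - 9 = 14, d_4 = (403 - 14^2)/23 = 207/23 = 9, a_4 = floor((20 + 14)/9) = 3.
  m_5 = 9*3 - 14 = 13, d_5 = (403 - 13^2)/9 = 234/9 = 26, a_5 = floor((20 + 13)/26) = 1.
  m_6 = 26*1 - 13 = 13, d_6 = (403 - 13^2)/26 = 234/26 = 9, a_6 = floor((20 + 13)/9) = 3.
  m_7 = 9*3 - 13 = 14, d_7 = (403 - 14^2)/9 = 207/9 = 23, a_7 = floor((20 + 14)/23) = 1.
  m_8 = 23*1 - 14 = 9, d_8 = (403 - 9^2)/23 = 322/23 = 14, a_8 = floor((20 + 9)/14) = 2.
  m_9 = 14*2 - 9 = 19, d_9 = (403 - 19^2)/14 = 42/14 = 3, a_9 = floor((20 + 19)/3) = 13.
  m_10 = 3*13 - 19 = 20, d_10 = (403 - 20^2)/3 = 3/3 = 1, a_10 = floor((20 + 20)/1) = 40.
  m_11 = 1*40 - 20 = 20, d_11 = (403 - 20^2)/1 = 3/1 = 3: (m_11, d_11) = (m_1, d_1) = (20, 3), so from here the quotients repeat a_1, ..., a_10; the period length is 10.
So sqrt(403) = [20; (13, 2, 1, 3, 1, 3, 1, 2, 13, 40)] with period length k = 10.
k is even, so the fundamental solution of x^2 - 403y^2 = 1 is (p_{k-1}, q_{k-1}) = (p_9, q_9); compute convergents through index 9.
Convergents (p_i = a_i*p_{i-1} + p_{i-2}, q_i = a_i*q_{i-1} + q_{i-2} with p_{-2}=0, p_{-1}=1, q_{-2}=1, q_{-1}=0):
  i=0: a_0=20, p_0 = 20*1 + 0 = 20, q_0 = 20*0 + 1 = 1.
  i=1: a_1=13, p_1 = 13*20 + 1 = 261, q_1 = 13*1 + 0 = 13.
  i=2: a_2=2, p_2 = 2*261 + 20 = 542, q_2 = 2*13 + 1 = 27.
  i=3: a_3=1, p_3 = 1*542 + 261 = 803, q_3 = 1*27 + 13 = 40.
  i=4: a_4=3, p_4 = 3*803 + 542 = 2951, q_4 = 3*40 + 27 = 147.
  i=5: a_5=1, p_5 = 1*2951 + 803 = 3754, q_5 = 1*147 + 40 = 187.
  i=6: a_6=3, p_6 = 3*3754 + 2951 = 14213, q_6 = 3*187 + 147 = 708.
  i=7: a_7=1, p_7 = 1*14213 + 3754 = 17967, q_7 = 1*708 + 187 = 895.
  i=8: a_8=2, p_8 = 2*17967 + 14213 = 50147, q_8 = 2*895 + 708 = 2498.
  i=9: a_9=13, p_9 = 13*50147 + 17967 = 669878, q_9 = 13*2498 + 895 = 33369.
Check: 669878^2 - 403*33369^2 = 448736534884 - 448736534883 = 1, so (x, y) = (669878, 33369) solves the equation, and by the theorem it is the least positive solution.

(x, y) = (669878, 33369)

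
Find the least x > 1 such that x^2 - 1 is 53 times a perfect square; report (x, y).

First expand sqrt(53) as a continued fraction. With x_i = (sqrt(53) + m_i)/d_i and (m_0, d_0) = (0, 1): a_0 = floor(sqrt(53)) = 7, since 7^2 = 49 <= 53 < 64 = 8^2.
Iterate m_{i+1} = d_i*a_i - m_i, d_{i+1} = (53 - m_{i+1}^2)/d_i, a_{i+1} = floor((a_0 + m_{i+1})/d_{i+1}):
  m_1 = 1*7 - 0 = 7, d_1 = (53 - 7^2)/1 = 4/1 = 4, a_1 = floor((7 + 7)/4) = 3.
  m_2 = 4*3 - 7 = 5, d_2 = (53 - 5^2)/4 = 28/4 = 7, a_2 = floor((7 + 5)/7) = 1.
  m_3 = 7*1 - 5 = 2, d_3 = (53 - 2^2)/7 = 49/7 = 7, a_3 = floor((7 + 2)/7) = 1.
  m_4 = 7*1 - 2 = 5, d_4 = (53 - 5^2)/7 = 28/7 = 4, a_4 = floor((7 + 5)/4) = 3.
  m_5 = 4*3 - 5 = 7, d_5 = (53 - 7^2)/4 = 4/4 = 1, a_5 = floor((7 + 7)/1) = 14.
  m_6 = 1*14 - 7 = 7, d_6 = (53 - 7^2)/1 = 4/1 = 4: (m_6, d_6) = (m_1, d_1) = (7, 4), so from here the quotients repeat a_1, ..., a_5; the period length is 5.
So sqrt(53) = [7; (3, 1, 1, 3, 14)] with period length k = 5.
k is odd, so (p_{k-1}, q_{k-1}) only solves x^2 - 53y^2 = -1 and the fundamental solution of x^2 - 53y^2 = 1 is (p_{2k-1}, q_{2k-1}) = (p_9, q_9); compute convergents through index 9, running through the period twice.
Convergents (p_i = a_i*p_{i-1} + p_{i-2}, q_i = a_i*q_{i-1} + q_{i-2} with p_{-2}=0, p_{-1}=1, q_{-2}=1, q_{-1}=0):
  i=0: a_0=7, p_0 = 7*1 + 0 = 7, q_0 = 7*0 + 1 = 1.
  i=1: a_1=3, p_1 = 3*7 + 1 = 22, q_1 = 3*1 + 0 = 3.
  i=2: a_2=1, p_2 = 1*22 + 7 = 29, q_2 = 1*3 + 1 = 4.
  i=3: a_3=1, p_3 = 1*29 + 22 = 51, q_3 = 1*4 + 3 = 7.
  i=4: a_4=3, p_4 = 3*51 + 29 = 182, q_4 = 3*7 + 4 = 25.
  i=5: a_5=14, p_5 = 14*182 + 51 = 2599, q_5 = 14*25 + 7 = 357.
  i=6: a_6=3, p_6 = 3*2599 + 182 = 7979, q_6 = 3*357 + 25 = 1096.
  i=7: a_7=1, p_7 = 1*7979 + 2599 = 10578, q_7 = 1*1096 + 357 = 1453.
  i=8: a_8=1, p_8 = 1*10578 + 7979 = 18557, q_8 = 1*1453 + 1096 = 2549.
  i=9: a_9=3, p_9 = 3*18557 + 10578 = 66249, q_9 = 3*2549 + 1453 = 9100.
Indeed p_4^2 - 53*q_4^2 = 33124 - 33125 = -1, not +1.
Check: 66249^2 - 53*9100^2 = 4388930001 - 4388930000 = 1, so (x, y) = (66249, 9100) solves the equation, and by the theorem it is the least positive solution.

(x, y) = (66249, 9100)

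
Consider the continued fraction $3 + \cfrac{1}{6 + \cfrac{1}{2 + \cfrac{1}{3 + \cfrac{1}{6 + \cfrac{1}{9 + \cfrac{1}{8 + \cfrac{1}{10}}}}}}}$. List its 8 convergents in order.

Using the convergent recurrence p_i = a_i*p_{i-1} + p_{i-2}, q_i = a_i*q_{i-1} + q_{i-2} with p_{-2}=0, p_{-1}=1, q_{-2}=1, q_{-1}=0:
  i=0: a_0=3, p_0 = 3*1 + 0 = 3, q_0 = 3*0 + 1 = 1.
  i=1: a_1=6, p_1 = 6*3 + 1 = 19, q_1 = 6*1 + 0 = 6.
  i=2: a_2=2, p_2 = 2*19 + 3 = 41, q_2 = 2*6 + 1 = 13.
  i=3: a_3=3, p_3 = 3*41 + 19 = 142, q_3 = 3*13 + 6 = 45.
  i=4: a_4=6, p_4 = 6*142 + 41 = 893, q_4 = 6*45 + 13 = 283.
  i=5: a_5=9, p_5 = 9*893 + 142 = 8179, q_5 = 9*283 + 45 = 2592.
  i=6: a_6=8, p_6 = 8*8179 + 893 = 66325, q_6 = 8*2592 + 283 = 21019.
  i=7: a_7=10, p_7 = 10*66325 + 8179 = 671429, q_7 = 10*21019 + 2592 = 212782.

3/1, 19/6, 41/13, 142/45, 893/283, 8179/2592, 66325/21019, 671429/212782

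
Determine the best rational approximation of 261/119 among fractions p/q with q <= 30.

Expand x = 261/119 as a continued fraction with the Euclidean algorithm:
  261 = 2*119 + 23, so a_0 = 2.
  119 = 5*23 + 4, so a_1 = 5.
  23 = 5*4 + 3, so a_2 = 5.
  4 = 1*3 + 1, so a_3 = 1.
  3 = 3*1 + 0, so a_4 = 3.
so x = [2; 5, 5, 1, 3].
Convergents (p_i = a_i*p_{i-1} + p_{i-2}, q_i = a_i*q_{i-1} + q_{i-2} with p_{-2}=0, p_{-1}=1, q_{-2}=1, q_{-1}=0), until the denominator exceeds 30:
  i=0: a_0=2, p_0 = 2*1 + 0 = 2, q_0 = 2*0 + 1 = 1.
  i=1: a_1=5, p_1 = 5*2 + 1 = 11, q_1 = 5*1 + 0 = 5.
  i=2: a_2=5, p_2 = 5*11 + 2 = 57, q_2 = 5*5 + 1 = 26.
  i=3: a_3=1, p_3 = 1*57 + 11 = 68, q_3 = 1*26 + 5 = 31.
q_3 = 31 > 30, so the last convergent with denominator <= 30 is p_2/q_2 = 57/26.
The closest fraction with denominator <= 30 is either p_2/q_2 or the intermediate fraction (k*p_2 + p_1)/(k*q_2 + q_1) with the largest k >= 1 whose denominator stays <= 30; these approach x as k grows, and every other convergent or intermediate fraction in range is farther away.
Largest k: floor((30 - q_1)/q_2) = floor((30 - 5)/26) = 0.
Since k = 0, no intermediate fraction beyond p_2/q_2 has denominator <= 30, so the convergent 57/26 is the closest (its error is |261*26 - 57*119|/(119*26) = 3/3094).

57/26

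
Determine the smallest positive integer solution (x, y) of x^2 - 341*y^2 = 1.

(x, y) = (10626551, 575460)

First expand sqrt(341) as a continued fraction. With x_i = (sqrt(341) + m_i)/d_i and (m_0, d_0) = (0, 1): a_0 = floor(sqrt(341)) = 18, since 18^2 = 324 <= 341 < 361 = 19^2.
Iterate m_{i+1} = d_i*a_i - m_i, d_{i+1} = (341 - m_{i+1}^2)/d_i, a_{i+1} = floor((a_0 + m_{i+1})/d_{i+1}):
  m_1 = 1*18 - 0 = 18, d_1 = (341 - 18^2)/1 = 17/1 = 17, a_1 = floor((18 + 18)/17) = 2.
  m_2 = 17*2 - 18 = 16, d_2 = (341 - 16^2)/17 = 85/17 = 5, a_2 = floor((18 + 16)/5) = 6.
  m_3 = 5*6 - 16 = 14, d_3 = (341 - 14^2)/5 = 145/5 = 29, a_3 = floor((18 + 14)/29) = 1.
  m_4 = 29*1 - 14 = 15, d_4 = (341 - 15^2)/29 = 116/29 = 4, a_4 = floor((18 + 15)/4) = 8.
  m_5 = 4*8 - 15 = 17, d_5 = (341 - 17^2)/4 = 52/4 = 13, a_5 = floor((18 + 17)/13) = 2.
  m_6 = 13*2 - 17 = 9, d_6 = (341 - 9^2)/13 = 260/13 = 20, a_6 = floor((18 + 9)/20) = 1.
  m_7 = 20*1 - 9 = 11, d_7 = (341 - 11^2)/20 = 220/20 = 11, a_7 = floor((18 + 11)/11) = 2.
  m_8 = 11*2 - 11 = 11, d_8 = (341 - 11^2)/11 = 220/11 = 20, a_8 = floor((18 + 11)/20) = 1.
  m_9 = 20*1 - 11 = 9, d_9 = (341 - 9^2)/20 = 260/20 = 13, a_9 = floor((18 + 9)/13) = 2.
  m_10 = 13*2 - 9 = 17, d_10 = (341 - 17^2)/13 = 52/13 = 4, a_10 = floor((18 + 17)/4) = 8.
  m_11 = 4*8 - 17 = 15, d_11 = (341 - 15^2)/4 = 116/4 = 29, a_11 = floor((18 + 15)/29) = 1.
  m_12 = 29*1 - 15 = 14, d_12 = (341 - 14^2)/29 = 145/29 = 5, a_12 = floor((18 + 14)/5) = 6.
  m_13 = 5*6 - 14 = 16, d_13 = (341 - 16^2)/5 = 85/5 = 17, a_13 = floor((18 + 16)/17) = 2.
  m_14 = 17*2 - 16 = 18, d_14 = (341 - 18^2)/17 = 17/17 = 1, a_14 = floor((18 + 18)/1) = 36.
  m_15 = 1*36 - 18 = 18, d_15 = (341 - 18^2)/1 = 17/1 = 17: (m_15, d_15) = (m_1, d_1) = (18, 17), so from here the quotients repeat a_1, ..., a_14; the period length is 14.
So sqrt(341) = [18; (2, 6, 1, 8, 2, 1, 2, 1, 2, 8, 1, 6, 2, 36)] with period length k = 14.
k is even, so the fundamental solution of x^2 - 341y^2 = 1 is (p_{k-1}, q_{k-1}) = (p_13, q_13); compute convergents through index 13.
Convergents (p_i = a_i*p_{i-1} + p_{i-2}, q_i = a_i*q_{i-1} + q_{i-2} with p_{-2}=0, p_{-1}=1, q_{-2}=1, q_{-1}=0):
  i=0: a_0=18, p_0 = 18*1 + 0 = 18, q_0 = 18*0 + 1 = 1.
  i=1: a_1=2, p_1 = 2*18 + 1 = 37, q_1 = 2*1 + 0 = 2.
  i=2: a_2=6, p_2 = 6*37 + 18 = 240, q_2 = 6*2 + 1 = 13.
  i=3: a_3=1, p_3 = 1*240 + 37 = 277, q_3 = 1*13 + 2 = 15.
  i=4: a_4=8, p_4 = 8*277 + 240 = 2456, q_4 = 8*15 + 13 = 133.
  i=5: a_5=2, p_5 = 2*2456 + 277 = 5189, q_5 = 2*133 + 15 = 281.
  i=6: a_6=1, p_6 = 1*5189 + 2456 = 7645, q_6 = 1*281 + 133 = 414.
  i=7: a_7=2, p_7 = 2*7645 + 5189 = 20479, q_7 = 2*414 + 281 = 1109.
  i=8: a_8=1, p_8 = 1*20479 + 7645 = 28124, q_8 = 1*1109 + 414 = 1523.
  i=9: a_9=2, p_9 = 2*28124 + 20479 = 76727, q_9 = 2*1523 + 1109 = 4155.
  i=10: a_10=8, p_10 = 8*76727 + 28124 = 641940, q_10 = 8*4155 + 1523 = 34763.
  i=11: a_11=1, p_11 = 1*641940 + 76727 = 718667, q_11 = 1*34763 + 4155 = 38918.
  i=12: a_12=6, p_12 = 6*718667 + 641940 = 4953942, q_12 = 6*38918 + 34763 = 268271.
  i=13: a_13=2, p_13 = 2*4953942 + 718667 = 10626551, q_13 = 2*268271 + 38918 = 575460.
Check: 10626551^2 - 341*575460^2 = 112923586155601 - 112923586155600 = 1, so (x, y) = (10626551, 575460) solves the equation, and by the theorem it is the least positive solution.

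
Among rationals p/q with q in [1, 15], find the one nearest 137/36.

Expand x = 137/36 as a continued fraction with the Euclidean algorithm:
  137 = 3*36 + 29, so a_0 = 3.
  36 = 1*29 + 7, so a_1 = 1.
  29 = 4*7 + 1, so a_2 = 4.
  7 = 7*1 + 0, so a_3 = 7.
so x = [3; 1, 4, 7].
Convergents (p_i = a_i*p_{i-1} + p_{i-2}, q_i = a_i*q_{i-1} + q_{i-2} with p_{-2}=0, p_{-1}=1, q_{-2}=1, q_{-1}=0), until the denominator exceeds 15:
  i=0: a_0=3, p_0 = 3*1 + 0 = 3, q_0 = 3*0 + 1 = 1.
  i=1: a_1=1, p_1 = 1*3 + 1 = 4, q_1 = 1*1 + 0 = 1.
  i=2: a_2=4, p_2 = 4*4 + 3 = 19, q_2 = 4*1 + 1 = 5.
  i=3: a_3=7, p_3 = 7*19 + 4 = 137, q_3 = 7*5 + 1 = 36.
q_3 = 36 > 15, so the last convergent with denominator <= 15 is p_2/q_2 = 19/5.
The closest fraction with denominator <= 15 is either p_2/q_2 or the intermediate fraction (k*p_2 + p_1)/(k*q_2 + q_1) with the largest k >= 1 whose denominator stays <= 15; these approach x as k grows, and every other convergent or intermediate fraction in range is farther away.
Largest k: floor((15 - q_1)/q_2) = floor((15 - 1)/5) = 2.
That gives (2*19 + 4)/(2*5 + 1) = 42/11.
Compare the errors: |x - 19/5| = |137*5 - 19*36|/(36*5) = 1/180, and |x - 42/11| = |137*11 - 42*36|/(36*11) = 5/396.
Cross-multiplying, 1*396 = 396 < 900 = 5*180, so 1/180 is smaller: the convergent 19/5 is closer to x than 42/11.

19/5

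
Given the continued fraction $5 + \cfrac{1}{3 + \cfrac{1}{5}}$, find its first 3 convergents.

Using the convergent recurrence p_i = a_i*p_{i-1} + p_{i-2}, q_i = a_i*q_{i-1} + q_{i-2} with p_{-2}=0, p_{-1}=1, q_{-2}=1, q_{-1}=0:
  i=0: a_0=5, p_0 = 5*1 + 0 = 5, q_0 = 5*0 + 1 = 1.
  i=1: a_1=3, p_1 = 3*5 + 1 = 16, q_1 = 3*1 + 0 = 3.
  i=2: a_2=5, p_2 = 5*16 + 5 = 85, q_2 = 5*3 + 1 = 16.

5/1, 16/3, 85/16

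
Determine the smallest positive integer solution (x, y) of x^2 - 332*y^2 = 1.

(x, y) = (13447, 738)

First expand sqrt(332) as a continued fraction. With x_i = (sqrt(332) + m_i)/d_i and (m_0, d_0) = (0, 1): a_0 = floor(sqrt(332)) = 18, since 18^2 = 324 <= 332 < 361 = 19^2.
Iterate m_{i+1} = d_i*a_i - m_i, d_{i+1} = (332 - m_{i+1}^2)/d_i, a_{i+1} = floor((a_0 + m_{i+1})/d_{i+1}):
  m_1 = 1*18 - 0 = 18, d_1 = (332 - 18^2)/1 = 8/1 = 8, a_1 = floor((18 + 18)/8) = 4.
  m_2 = 8*4 - 18 = 14, d_2 = (332 - 14^2)/8 = 136/8 = 17, a_2 = floor((18 + 14)/17) = 1.
  m_3 = 17*1 - 14 = 3, d_3 = (332 - 3^2)/17 = 323/17 = 19, a_3 = floor((18 + 3)/19) = 1.
  m_4 = 19*1 - 3 = 16, d_4 = (332 - 16^2)/19 = 76/19 = 4, a_4 = floor((18 + 16)/4) = 8.
  m_5 = 4*8 - 16 = 16, d_5 = (332 - 16^2)/4 = 76/4 = 19, a_5 = floor((18 + 16)/19) = 1.
  m_6 = 19*1 - 16 = 3, d_6 = (332 - 3^2)/19 = 323/19 = 17, a_6 = floor((18 + 3)/17) = 1.
  m_7 = 17*1 - 3 = 14, d_7 = (332 - 14^2)/17 = 136/17 = 8, a_7 = floor((18 + 14)/8) = 4.
  m_8 = 8*4 - 14 = 18, d_8 = (332 - 18^2)/8 = 8/8 = 1, a_8 = floor((18 + 18)/1) = 36.
  m_9 = 1*36 - 18 = 18, d_9 = (332 - 18^2)/1 = 8/1 = 8: (m_9, d_9) = (m_1, d_1) = (18, 8), so from here the quotients repeat a_1, ..., a_8; the period length is 8.
So sqrt(332) = [18; (4, 1, 1, 8, 1, 1, 4, 36)] with period length k = 8.
k is even, so the fundamental solution of x^2 - 332y^2 = 1 is (p_{k-1}, q_{k-1}) = (p_7, q_7); compute convergents through index 7.
Convergents (p_i = a_i*p_{i-1} + p_{i-2}, q_i = a_i*q_{i-1} + q_{i-2} with p_{-2}=0, p_{-1}=1, q_{-2}=1, q_{-1}=0):
  i=0: a_0=18, p_0 = 18*1 + 0 = 18, q_0 = 18*0 + 1 = 1.
  i=1: a_1=4, p_1 = 4*18 + 1 = 73, q_1 = 4*1 + 0 = 4.
  i=2: a_2=1, p_2 = 1*73 + 18 = 91, q_2 = 1*4 + 1 = 5.
  i=3: a_3=1, p_3 = 1*91 + 73 = 164, q_3 = 1*5 + 4 = 9.
  i=4: a_4=8, p_4 = 8*164 + 91 = 1403, q_4 = 8*9 + 5 = 77.
  i=5: a_5=1, p_5 = 1*1403 + 164 = 1567, q_5 = 1*77 + 9 = 86.
  i=6: a_6=1, p_6 = 1*1567 + 1403 = 2970, q_6 = 1*86 + 77 = 163.
  i=7: a_7=4, p_7 = 4*2970 + 1567 = 13447, q_7 = 4*163 + 86 = 738.
Check: 13447^2 - 332*738^2 = 180821809 - 180821808 = 1, so (x, y) = (13447, 738) solves the equation, and by the theorem it is the least positive solution.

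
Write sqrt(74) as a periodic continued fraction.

[8; (1, 1, 1, 1, 16)]

Write x_i = (sqrt(74) + m_i)/d_i with (m_0, d_0) = (0, 1). a_0 = floor(sqrt(74)) = 8, since 8^2 = 64 <= 74 < 81 = 9^2.
Iterate m_{i+1} = d_i*a_i - m_i, d_{i+1} = (74 - m_{i+1}^2)/d_i, a_{i+1} = floor((a_0 + m_{i+1})/d_{i+1}):
  m_1 = 1*8 - 0 = 8, d_1 = (74 - 8^2)/1 = 10/1 = 10, a_1 = floor((8 + 8)/10) = 1.
  m_2 = 10*1 - 8 = 2, d_2 = (74 - 2^2)/10 = 70/10 = 7, a_2 = floor((8 + 2)/7) = 1.
  m_3 = 7*1 - 2 = 5, d_3 = (74 - 5^2)/7 = 49/7 = 7, a_3 = floor((8 + 5)/7) = 1.
  m_4 = 7*1 - 5 = 2, d_4 = (74 - 2^2)/7 = 70/7 = 10, a_4 = floor((8 + 2)/10) = 1.
  m_5 = 10*1 - 2 = 8, d_5 = (74 - 8^2)/10 = 10/10 = 1, a_5 = floor((8 + 8)/1) = 16.
  m_6 = 1*16 - 8 = 8, d_6 = (74 - 8^2)/1 = 10/1 = 10: (m_6, d_6) = (m_1, d_1) = (8, 10), so from here the quotients repeat a_1, ..., a_5; the period length is 5.
Hence the expansion of sqrt(74) is a_0 = 8 followed by the repeating block 1, 1, 1, 1, 16 (period 5).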